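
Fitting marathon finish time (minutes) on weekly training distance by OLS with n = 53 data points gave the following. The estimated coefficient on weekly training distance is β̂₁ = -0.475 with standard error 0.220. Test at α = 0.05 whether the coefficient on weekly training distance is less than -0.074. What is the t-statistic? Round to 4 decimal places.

H₀: β₁ = -0.074 vs H₁: β₁ < -0.074.
t = (β̂₁ − β₁⁰)/SE = (-0.475 − (-0.074)) / 0.220 = -1.8227.
df = n − 2 = 53 − 2 = 51.
One-sided p ≈ 0.0371, which is < 0.05, so reject H₀.
There is evidence that the true slope on weekly training distance is below -0.074 minutes per unit.

t = -1.8227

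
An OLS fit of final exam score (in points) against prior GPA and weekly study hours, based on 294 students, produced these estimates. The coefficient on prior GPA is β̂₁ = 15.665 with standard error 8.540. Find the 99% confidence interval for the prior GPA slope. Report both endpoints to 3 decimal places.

(-6.478, 37.808)

df = n − k − 1 = 294 − 2 − 1 = 291.
t* = t_{0.005, 291} = 2.592829.
Margin = t* × SE = 2.592829 × 8.540 = 22.14276.
CI: 15.665 ± 22.14276 → (-6.478, 37.808).
With 99% confidence, each one-unit increase in prior GPA is associated with a change of between -6.478 and 37.808 points in final exam score, holding the other predictors fixed.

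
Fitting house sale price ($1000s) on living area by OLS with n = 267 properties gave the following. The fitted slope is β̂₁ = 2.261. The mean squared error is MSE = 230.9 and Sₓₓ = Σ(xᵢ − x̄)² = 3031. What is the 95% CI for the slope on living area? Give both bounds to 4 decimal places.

(1.7176, 2.8044)

SE(β̂₁) = √(MSE/Sₓₓ) = √(230.9/3031) = 0.276006.
df = n − 2 = 265.
t* = t_{0.025, 265} = 1.968956.
Margin = t* × SE = 1.968956 × 0.276006 = 0.543444.
CI: 2.261 ± 0.543444 → (1.7176, 2.8044).
With 95% confidence, each one-unit increase in living area is associated with a change of between 1.7176 and 2.8044 $1000s in house sale price.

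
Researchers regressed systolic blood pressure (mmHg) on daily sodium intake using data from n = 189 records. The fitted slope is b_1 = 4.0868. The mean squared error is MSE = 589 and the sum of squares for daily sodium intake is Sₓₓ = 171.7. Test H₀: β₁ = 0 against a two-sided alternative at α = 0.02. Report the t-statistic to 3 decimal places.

t = 2.207

SE(b_1) = √(MSE/Sₓₓ) = √(589/171.7) = 1.85213.
t = 4.0868 / 1.85213 = 2.207.
df = n − 2 = 187.
Two-sided p ≈ 0.0286, which is ≥ 0.02, so fail to reject H₀.
The data do not give significant evidence of an association between daily sodium intake and systolic blood pressure.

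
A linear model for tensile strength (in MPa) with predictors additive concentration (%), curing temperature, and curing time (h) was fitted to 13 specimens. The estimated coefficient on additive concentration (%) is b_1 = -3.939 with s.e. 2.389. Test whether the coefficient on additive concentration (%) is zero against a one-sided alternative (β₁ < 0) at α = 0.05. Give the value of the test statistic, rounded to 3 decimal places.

t = -1.649

H₀: β₁ = 0 vs H₁: β₁ < 0.
t = (b_1 − β₁⁰)/SE = -3.939 / 2.389 = -1.649.
df = n − k − 1 = 13 − 3 − 1 = 9.
One-sided p ≈ 0.0668, which is ≥ 0.05, so fail to reject H₀.
The data do not give significant evidence that the true slope on additive concentration (%) is negative, holding the other predictors fixed.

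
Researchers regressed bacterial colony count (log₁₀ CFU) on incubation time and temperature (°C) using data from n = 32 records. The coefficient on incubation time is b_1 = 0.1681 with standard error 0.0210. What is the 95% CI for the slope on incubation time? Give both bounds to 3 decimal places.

(0.125, 0.211)

df = n − k − 1 = 32 − 2 − 1 = 29.
t* = t_{0.025, 29} = 2.04523.
Margin = t* × SE = 2.04523 × 0.0210 = 0.04295.
CI: 0.1681 ± 0.04295 → (0.125, 0.211).
With 95% confidence, each one-unit increase in incubation time is associated with a change of between 0.125 and 0.211 log₁₀ CFU in bacterial colony count, holding the other predictors fixed.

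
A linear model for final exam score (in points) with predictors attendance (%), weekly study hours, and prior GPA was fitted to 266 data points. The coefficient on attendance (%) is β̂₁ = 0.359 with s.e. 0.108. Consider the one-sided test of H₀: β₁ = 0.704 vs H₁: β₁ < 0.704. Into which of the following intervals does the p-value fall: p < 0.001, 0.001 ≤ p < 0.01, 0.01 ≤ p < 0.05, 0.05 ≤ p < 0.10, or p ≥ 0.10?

t = (0.359 − 0.704) / 0.108 = -3.194.
df = n − k − 1 = 266 − 3 − 1 = 262.
One-sided p = P(T_{262} < t) ≈ 0.0008.
So p < 0.001.

p < 0.001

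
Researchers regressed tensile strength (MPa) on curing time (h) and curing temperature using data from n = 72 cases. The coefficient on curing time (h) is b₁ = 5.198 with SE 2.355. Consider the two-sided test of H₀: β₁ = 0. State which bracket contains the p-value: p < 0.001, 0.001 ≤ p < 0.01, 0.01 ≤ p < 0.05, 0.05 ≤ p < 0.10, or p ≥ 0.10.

0.01 ≤ p < 0.05

t = 5.198 / 2.355 = 2.207.
df = n − k − 1 = 72 − 2 − 1 = 69.
Two-sided p = 2·P(T_{69} > |t|) ≈ 0.0306.
So 0.01 ≤ p < 0.05.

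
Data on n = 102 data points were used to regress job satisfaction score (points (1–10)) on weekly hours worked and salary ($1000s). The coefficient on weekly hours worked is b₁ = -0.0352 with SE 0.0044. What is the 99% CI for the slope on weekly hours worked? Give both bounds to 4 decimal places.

df = n − k − 1 = 102 − 2 − 1 = 99.
t* = t_{0.005, 99} = 2.626405.
Margin = t* × SE = 2.626405 × 0.0044 = 0.011556.
CI: -0.0352 ± 0.011556 → (-0.0468, -0.0236).
With 99% confidence, each one-unit increase in weekly hours worked is associated with a change of between -0.0468 and -0.0236 points (1–10) in job satisfaction score, holding the other predictors fixed.

(-0.0468, -0.0236)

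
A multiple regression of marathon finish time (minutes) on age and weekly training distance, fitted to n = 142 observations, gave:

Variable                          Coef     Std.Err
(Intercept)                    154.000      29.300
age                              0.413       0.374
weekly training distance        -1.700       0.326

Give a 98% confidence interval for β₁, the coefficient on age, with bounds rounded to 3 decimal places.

(-0.467, 1.293)

Read off: b = 0.413, SE = 0.374 for age.
df = n − k − 1 = 142 − 2 − 1 = 139.
t* = t_{0.01, 139} = 2.353474.
Margin = t* × SE = 2.353474 × 0.374 = 0.88020.
CI: 0.413 ± 0.88020 → (-0.467, 1.293).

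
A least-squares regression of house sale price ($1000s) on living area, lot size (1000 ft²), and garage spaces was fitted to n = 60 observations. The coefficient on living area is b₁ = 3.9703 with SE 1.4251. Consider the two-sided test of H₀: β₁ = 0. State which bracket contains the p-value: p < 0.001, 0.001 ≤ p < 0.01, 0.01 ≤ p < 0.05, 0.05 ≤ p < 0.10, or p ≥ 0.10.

0.001 ≤ p < 0.01

t = 3.9703 / 1.4251 = 2.786.
df = n − k − 1 = 60 − 3 − 1 = 56.
Two-sided p = 2·P(T_{56} > |t|) ≈ 0.0073.
So 0.001 ≤ p < 0.01.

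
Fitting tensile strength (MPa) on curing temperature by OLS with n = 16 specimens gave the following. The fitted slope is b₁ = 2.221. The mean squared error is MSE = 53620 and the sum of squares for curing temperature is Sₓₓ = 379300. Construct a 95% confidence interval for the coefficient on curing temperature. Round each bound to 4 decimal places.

SE(b₁) = √(MSE/Sₓₓ) = √(53620/379300) = 0.375986.
df = n − 2 = 14.
t* = t_{0.025, 14} = 2.144787.
Margin = t* × SE = 2.144787 × 0.375986 = 0.806410.
CI: 2.221 ± 0.806410 → (1.4146, 3.0274).
With 95% confidence, each one-unit increase in curing temperature is associated with a change of between 1.4146 and 3.0274 MPa in tensile strength.

(1.4146, 3.0274)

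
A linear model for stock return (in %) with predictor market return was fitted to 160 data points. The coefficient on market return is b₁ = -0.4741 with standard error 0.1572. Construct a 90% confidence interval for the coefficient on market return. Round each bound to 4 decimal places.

df = n − 2 = 160 − 2 = 158.
t* = t_{0.05, 158} = 1.654555.
Margin = t* × SE = 1.654555 × 0.1572 = 0.260096.
CI: -0.4741 ± 0.260096 → (-0.7342, -0.2140).
With 90% confidence, each one-unit increase in market return is associated with a change of between -0.7342 and -0.2140 % in stock return.

(-0.7342, -0.2140)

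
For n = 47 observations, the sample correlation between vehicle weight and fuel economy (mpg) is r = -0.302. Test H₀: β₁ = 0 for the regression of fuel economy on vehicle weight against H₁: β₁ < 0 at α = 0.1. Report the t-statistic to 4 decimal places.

t = -2.1251

t = r·√(n − 2)/√(1 − r²) = -0.302·√45/√0.908796 = -2.1251.
df = n − 2 = 45.
One-sided p ≈ 0.0196, which is < 0.1, so reject H₀.
There is evidence of a linear association between vehicle weight and fuel economy.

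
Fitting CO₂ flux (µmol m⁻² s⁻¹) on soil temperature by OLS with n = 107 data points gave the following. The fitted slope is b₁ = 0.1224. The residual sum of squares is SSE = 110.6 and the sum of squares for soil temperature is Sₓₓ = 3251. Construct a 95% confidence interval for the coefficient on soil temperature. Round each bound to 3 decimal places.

MSE = SSE/(n − 2) = 110.6/105 = 1.05333.
SE(b₁) = √(MSE/Sₓₓ) = √(1.05333/3251) = 0.0180001.
df = n − 2 = 105.
t* = t_{0.025, 105} = 1.982815.
Margin = t* × SE = 1.982815 × 0.0180001 = 0.03569.
CI: 0.1224 ± 0.03569 → (0.087, 0.158).
With 95% confidence, each one-unit increase in soil temperature is associated with a change of between 0.087 and 0.158 µmol m⁻² s⁻¹ in CO₂ flux.

(0.087, 0.158)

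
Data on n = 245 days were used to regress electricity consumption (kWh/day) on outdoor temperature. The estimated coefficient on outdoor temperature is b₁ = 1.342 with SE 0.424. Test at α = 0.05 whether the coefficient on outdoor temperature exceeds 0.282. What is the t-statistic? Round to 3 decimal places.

t = 2.500

H₀: β₁ = 0.282 vs H₁: β₁ > 0.282.
t = (b₁ − β₁⁰)/SE = (1.342 − 0.282) / 0.424 = 2.500.
df = n − 2 = 245 − 2 = 243.
One-sided p ≈ 0.0065, which is < 0.05, so reject H₀.
There is evidence that the true slope on outdoor temperature exceeds 0.282 kWh/day per unit.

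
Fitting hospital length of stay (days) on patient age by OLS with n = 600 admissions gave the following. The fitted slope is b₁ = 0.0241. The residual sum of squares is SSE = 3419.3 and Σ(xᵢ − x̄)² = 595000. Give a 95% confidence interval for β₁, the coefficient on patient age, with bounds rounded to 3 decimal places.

MSE = SSE/(n − 2) = 3419.3/598 = 5.71789.
SE(b₁) = √(MSE/Sₓₓ) = √(5.71789/595000) = 0.00309998.
df = n − 2 = 598.
t* = t_{0.025, 598} = 1.963939.
Margin = t* × SE = 1.963939 × 0.00309998 = 0.00609.
CI: 0.0241 ± 0.00609 → (0.018, 0.030).
With 95% confidence, each one-unit increase in patient age is associated with a change of between 0.018 and 0.030 days in hospital length of stay.

(0.018, 0.030)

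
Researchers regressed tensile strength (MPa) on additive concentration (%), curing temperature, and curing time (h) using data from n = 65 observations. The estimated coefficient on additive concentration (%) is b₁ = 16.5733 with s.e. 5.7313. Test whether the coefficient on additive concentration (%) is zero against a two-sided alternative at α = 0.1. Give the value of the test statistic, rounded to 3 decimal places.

H₀: β₁ = 0 vs H₁: β₁ ≠ 0.
t = (b₁ − β₁⁰)/SE = 16.5733 / 5.7313 = 2.892.
df = n − k − 1 = 65 − 3 − 1 = 61.
Two-sided p ≈ 0.0053, which is < 0.1, so reject H₀.
There is evidence that additive concentration (%) is associated with tensile strength, holding the other predictors fixed.

t = 2.892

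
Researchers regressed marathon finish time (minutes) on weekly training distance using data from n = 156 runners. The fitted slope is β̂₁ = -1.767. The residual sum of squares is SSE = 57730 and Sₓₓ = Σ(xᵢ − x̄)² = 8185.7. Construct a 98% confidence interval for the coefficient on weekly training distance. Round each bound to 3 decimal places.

MSE = SSE/(n − 2) = 57730/154 = 374.87.
SE(β̂₁) = √(MSE/Sₓₓ) = √(374.87/8185.7) = 0.213999.
df = n − 2 = 154.
t* = t_{0.01, 154} = 2.350806.
Margin = t* × SE = 2.350806 × 0.213999 = 0.50307.
CI: -1.767 ± 0.50307 → (-2.270, -1.264).
With 98% confidence, each one-unit increase in weekly training distance is associated with a change of between -2.270 and -1.264 minutes in marathon finish time.

(-2.270, -1.264)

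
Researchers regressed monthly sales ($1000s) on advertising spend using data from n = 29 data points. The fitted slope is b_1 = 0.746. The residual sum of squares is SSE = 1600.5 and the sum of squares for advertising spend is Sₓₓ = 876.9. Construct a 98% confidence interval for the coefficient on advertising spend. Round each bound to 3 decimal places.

(0.103, 1.389)

MSE = SSE/(n − 2) = 1600.5/27 = 59.2778.
SE(b_1) = √(MSE/Sₓₓ) = √(59.2778/876.9) = 0.259999.
df = n − 2 = 27.
t* = t_{0.01, 27} = 2.47266.
Margin = t* × SE = 2.47266 × 0.259999 = 0.64289.
CI: 0.746 ± 0.64289 → (0.103, 1.389).
With 98% confidence, each one-unit increase in advertising spend is associated with a change of between 0.103 and 1.389 $1000s in monthly sales.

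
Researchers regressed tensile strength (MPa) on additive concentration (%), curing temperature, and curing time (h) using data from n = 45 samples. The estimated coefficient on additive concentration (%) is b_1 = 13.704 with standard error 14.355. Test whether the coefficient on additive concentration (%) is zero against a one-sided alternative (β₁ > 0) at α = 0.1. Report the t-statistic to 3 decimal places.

H₀: β₁ = 0 vs H₁: β₁ > 0.
t = (b_1 − β₁⁰)/SE = 13.704 / 14.355 = 0.955.
df = n − k − 1 = 45 − 3 − 1 = 41.
One-sided p ≈ 0.1727, which is ≥ 0.1, so fail to reject H₀.
The data do not give significant evidence that the true slope on additive concentration (%) is positive, holding the other predictors fixed.

t = 0.955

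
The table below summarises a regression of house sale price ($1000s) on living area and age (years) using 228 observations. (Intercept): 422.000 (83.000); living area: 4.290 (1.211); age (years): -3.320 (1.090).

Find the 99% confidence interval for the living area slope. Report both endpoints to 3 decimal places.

Read off: b = 4.290, SE = 1.211 for living area.
df = n − k − 1 = 228 − 2 − 1 = 225.
t* = t_{0.005, 225} = 2.597856.
Margin = t* × SE = 2.597856 × 1.211 = 3.14600.
CI: 4.290 ± 3.14600 → (1.144, 7.436).

(1.144, 7.436)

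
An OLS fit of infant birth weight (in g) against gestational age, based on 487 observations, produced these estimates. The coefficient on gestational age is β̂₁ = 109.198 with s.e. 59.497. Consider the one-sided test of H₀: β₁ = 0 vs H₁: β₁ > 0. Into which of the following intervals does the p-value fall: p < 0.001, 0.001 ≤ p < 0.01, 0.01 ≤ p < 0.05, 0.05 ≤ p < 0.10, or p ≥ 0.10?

t = 109.198 / 59.497 = 1.835.
df = n − 2 = 487 − 2 = 485.
One-sided p = P(T_{485} > t) ≈ 0.0335.
So 0.01 ≤ p < 0.05.

0.01 ≤ p < 0.05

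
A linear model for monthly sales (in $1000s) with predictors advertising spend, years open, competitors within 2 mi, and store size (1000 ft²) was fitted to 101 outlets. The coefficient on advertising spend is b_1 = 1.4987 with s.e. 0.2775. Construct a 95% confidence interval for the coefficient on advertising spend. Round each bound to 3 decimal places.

(0.948, 2.050)

df = n − k − 1 = 101 − 4 − 1 = 96.
t* = t_{0.025, 96} = 1.984984.
Margin = t* × SE = 1.984984 × 0.2775 = 0.55083.
CI: 1.4987 ± 0.55083 → (0.948, 2.050).
With 95% confidence, each one-unit increase in advertising spend is associated with a change of between 0.948 and 2.050 $1000s in monthly sales, holding the other predictors fixed.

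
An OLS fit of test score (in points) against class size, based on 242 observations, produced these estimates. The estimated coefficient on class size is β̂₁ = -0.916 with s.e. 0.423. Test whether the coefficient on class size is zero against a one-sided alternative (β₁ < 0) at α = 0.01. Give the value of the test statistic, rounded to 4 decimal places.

t = -2.1655

H₀: β₁ = 0 vs H₁: β₁ < 0.
t = (β̂₁ − β₁⁰)/SE = -0.916 / 0.423 = -2.1655.
df = n − 2 = 242 − 2 = 240.
One-sided p ≈ 0.0157, which is ≥ 0.01, so fail to reject H₀.
The data do not give significant evidence that the true slope on class size is negative.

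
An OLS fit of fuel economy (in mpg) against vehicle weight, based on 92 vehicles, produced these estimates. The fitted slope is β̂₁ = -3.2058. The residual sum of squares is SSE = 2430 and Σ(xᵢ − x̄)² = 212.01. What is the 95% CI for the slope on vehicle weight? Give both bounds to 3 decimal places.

(-3.915, -2.497)

MSE = SSE/(n − 2) = 2430/90 = 27.
SE(β̂₁) = √(MSE/Sₓₓ) = √(27/212.01) = 0.356865.
df = n − 2 = 90.
t* = t_{0.025, 90} = 1.986675.
Margin = t* × SE = 1.986675 × 0.356865 = 0.70897.
CI: -3.2058 ± 0.70897 → (-3.915, -2.497).
With 95% confidence, each one-unit increase in vehicle weight is associated with a change of between -3.915 and -2.497 mpg in fuel economy.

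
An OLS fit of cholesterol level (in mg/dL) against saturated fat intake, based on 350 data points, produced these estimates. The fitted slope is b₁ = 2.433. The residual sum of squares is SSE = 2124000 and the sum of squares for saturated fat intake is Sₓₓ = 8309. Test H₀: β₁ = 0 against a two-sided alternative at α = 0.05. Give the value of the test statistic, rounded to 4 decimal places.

MSE = SSE/(n − 2) = 2124000/348 = 6103.45.
SE(b₁) = √(MSE/Sₓₓ) = √(6103.45/8309) = 0.857064.
t = 2.433 / 0.857064 = 2.8388.
df = n − 2 = 348.
Two-sided p ≈ 0.0048, which is < 0.05, so reject H₀.
There is evidence that saturated fat intake is associated with cholesterol level.

t = 2.8388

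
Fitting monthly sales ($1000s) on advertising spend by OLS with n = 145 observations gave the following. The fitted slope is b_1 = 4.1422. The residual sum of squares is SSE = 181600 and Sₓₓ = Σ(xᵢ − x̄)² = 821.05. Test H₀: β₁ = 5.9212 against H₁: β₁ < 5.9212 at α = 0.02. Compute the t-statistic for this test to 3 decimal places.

MSE = SSE/(n − 2) = 181600/143 = 1269.93.
SE(b_1) = √(MSE/Sₓₓ) = √(1269.93/821.05) = 1.24367.
t = (4.1422 − 5.9212) / 1.24367 = -1.430.
df = n − 2 = 143.
One-sided p ≈ 0.0774, which is ≥ 0.02, so fail to reject H₀.
The data do not give significant evidence that the true slope on advertising spend is below 5.9212 $1000s per unit.

t = -1.430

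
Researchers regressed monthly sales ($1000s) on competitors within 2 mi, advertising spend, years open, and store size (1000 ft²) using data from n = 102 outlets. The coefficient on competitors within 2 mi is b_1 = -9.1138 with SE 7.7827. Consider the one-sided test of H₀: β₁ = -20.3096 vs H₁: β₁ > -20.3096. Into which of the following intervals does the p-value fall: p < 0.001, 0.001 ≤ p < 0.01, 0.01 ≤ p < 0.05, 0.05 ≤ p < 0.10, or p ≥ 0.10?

t = (-9.1138 − (-20.3096)) / 7.7827 = 1.439.
df = n − k − 1 = 102 − 4 − 1 = 97.
One-sided p = P(T_{97} > t) ≈ 0.0767.
So 0.05 ≤ p < 0.10.

0.05 ≤ p < 0.10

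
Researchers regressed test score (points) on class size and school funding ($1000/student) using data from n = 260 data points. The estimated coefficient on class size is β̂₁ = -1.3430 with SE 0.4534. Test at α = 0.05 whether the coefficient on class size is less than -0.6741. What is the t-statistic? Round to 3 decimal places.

H₀: β₁ = -0.6741 vs H₁: β₁ < -0.6741.
t = (β̂₁ − β₁⁰)/SE = (-1.3430 − (-0.6741)) / 0.4534 = -1.475.
df = n − k − 1 = 260 − 2 − 1 = 257.
One-sided p ≈ 0.0707, which is ≥ 0.05, so fail to reject H₀.
The data do not give significant evidence that the true slope on class size is below -0.6741 points per unit, holding the other predictors fixed.

t = -1.475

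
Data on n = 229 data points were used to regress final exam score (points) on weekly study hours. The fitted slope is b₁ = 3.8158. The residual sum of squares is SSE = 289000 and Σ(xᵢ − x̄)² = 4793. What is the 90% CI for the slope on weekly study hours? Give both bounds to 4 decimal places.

MSE = SSE/(n − 2) = 289000/227 = 1273.13.
SE(b₁) = √(MSE/Sₓₓ) = √(1273.13/4793) = 0.515386.
df = n − 2 = 227.
t* = t_{0.05, 227} = 1.651594.
Margin = t* × SE = 1.651594 × 0.515386 = 0.851208.
CI: 3.8158 ± 0.851208 → (2.9646, 4.6670).
With 90% confidence, each one-unit increase in weekly study hours is associated with a change of between 2.9646 and 4.6670 points in final exam score.

(2.9646, 4.6670)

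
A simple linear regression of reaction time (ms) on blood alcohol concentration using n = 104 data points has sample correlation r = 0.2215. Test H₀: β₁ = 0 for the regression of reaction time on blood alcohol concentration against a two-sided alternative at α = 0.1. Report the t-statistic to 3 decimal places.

t = 2.294

t = r·√(n − 2)/√(1 − r²) = 0.2215·√102/√0.950938 = 2.294.
df = n − 2 = 102.
Two-sided p ≈ 0.0238, which is < 0.1, so reject H₀.
There is evidence of a linear association between blood alcohol concentration and reaction time.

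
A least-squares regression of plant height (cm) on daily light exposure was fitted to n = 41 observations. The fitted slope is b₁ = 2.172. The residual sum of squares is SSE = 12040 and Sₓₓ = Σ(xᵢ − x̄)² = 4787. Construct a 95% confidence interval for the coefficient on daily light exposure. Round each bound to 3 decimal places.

(1.658, 2.686)

MSE = SSE/(n − 2) = 12040/39 = 308.718.
SE(b₁) = √(MSE/Sₓₓ) = √(308.718/4787) = 0.253951.
df = n − 2 = 39.
t* = t_{0.025, 39} = 2.022691.
Margin = t* × SE = 2.022691 × 0.253951 = 0.51366.
CI: 2.172 ± 0.51366 → (1.658, 2.686).
With 95% confidence, each one-unit increase in daily light exposure is associated with a change of between 1.658 and 2.686 cm in plant height.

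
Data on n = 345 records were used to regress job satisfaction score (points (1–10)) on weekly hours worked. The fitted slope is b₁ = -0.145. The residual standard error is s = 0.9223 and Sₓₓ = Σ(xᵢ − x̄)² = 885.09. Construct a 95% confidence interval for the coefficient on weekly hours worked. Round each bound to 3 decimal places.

SE(b₁) = s/√Sₓₓ = 0.9223/√885.09 = 0.0310012.
df = n − 2 = 343.
t* = t_{0.025, 343} = 1.966904.
Margin = t* × SE = 1.966904 × 0.0310012 = 0.06098.
CI: -0.145 ± 0.06098 → (-0.206, -0.084).
With 95% confidence, each one-unit increase in weekly hours worked is associated with a change of between -0.206 and -0.084 points (1–10) in job satisfaction score.

(-0.206, -0.084)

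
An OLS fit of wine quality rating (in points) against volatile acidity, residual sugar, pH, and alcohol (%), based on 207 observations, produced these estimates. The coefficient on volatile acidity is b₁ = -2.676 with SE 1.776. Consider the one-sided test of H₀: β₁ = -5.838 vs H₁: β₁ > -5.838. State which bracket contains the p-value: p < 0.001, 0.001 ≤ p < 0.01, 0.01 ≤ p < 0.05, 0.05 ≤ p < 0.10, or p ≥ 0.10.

0.01 ≤ p < 0.05

t = (-2.676 − (-5.838)) / 1.776 = 1.780.
df = n − k − 1 = 207 − 4 − 1 = 202.
One-sided p = P(T_{202} > t) ≈ 0.0383.
So 0.01 ≤ p < 0.05.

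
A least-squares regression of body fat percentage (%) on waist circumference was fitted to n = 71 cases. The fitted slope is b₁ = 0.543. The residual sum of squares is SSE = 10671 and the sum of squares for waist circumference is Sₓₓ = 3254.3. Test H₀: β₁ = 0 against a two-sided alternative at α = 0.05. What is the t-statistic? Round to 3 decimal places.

t = 2.491

MSE = SSE/(n − 2) = 10671/69 = 154.652.
SE(b₁) = √(MSE/Sₓₓ) = √(154.652/3254.3) = 0.217996.
t = 0.543 / 0.217996 = 2.491.
df = n − 2 = 69.
Two-sided p ≈ 0.0152, which is < 0.05, so reject H₀.
There is evidence that waist circumference is associated with body fat percentage.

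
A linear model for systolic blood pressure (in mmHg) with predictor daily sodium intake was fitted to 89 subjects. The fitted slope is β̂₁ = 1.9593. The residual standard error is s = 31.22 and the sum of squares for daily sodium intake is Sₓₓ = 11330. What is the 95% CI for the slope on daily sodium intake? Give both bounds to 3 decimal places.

(1.376, 2.542)

SE(β̂₁) = s/√Sₓₓ = 31.22/√11330 = 0.293304.
df = n − 2 = 87.
t* = t_{0.025, 87} = 1.987608.
Margin = t* × SE = 1.987608 × 0.293304 = 0.58297.
CI: 1.9593 ± 0.58297 → (1.376, 2.542).
With 95% confidence, each one-unit increase in daily sodium intake is associated with a change of between 1.376 and 2.542 mmHg in systolic blood pressure.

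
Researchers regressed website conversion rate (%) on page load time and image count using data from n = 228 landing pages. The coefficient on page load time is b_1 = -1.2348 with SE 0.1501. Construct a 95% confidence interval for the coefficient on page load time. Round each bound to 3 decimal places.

df = n − k − 1 = 228 − 2 − 1 = 225.
t* = t_{0.025, 225} = 1.970563.
Margin = t* × SE = 1.970563 × 0.1501 = 0.29578.
CI: -1.2348 ± 0.29578 → (-1.531, -0.939).
With 95% confidence, each one-unit increase in page load time is associated with a change of between -1.531 and -0.939 % in website conversion rate, holding the other predictors fixed.

(-1.531, -0.939)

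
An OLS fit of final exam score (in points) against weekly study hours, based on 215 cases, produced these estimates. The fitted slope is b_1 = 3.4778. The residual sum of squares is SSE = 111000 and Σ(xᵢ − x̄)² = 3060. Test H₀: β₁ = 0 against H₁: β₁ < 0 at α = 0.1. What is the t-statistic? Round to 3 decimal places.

t = 8.427

MSE = SSE/(n − 2) = 111000/213 = 521.127.
SE(b_1) = √(MSE/Sₓₓ) = √(521.127/3060) = 0.412678.
t = 3.4778 / 0.412678 = 8.427.
df = n − 2 = 213.
One-sided p ≈ 1.0000, which is ≥ 0.1, so fail to reject H₀.
The data do not give significant evidence that the true slope on weekly study hours is negative.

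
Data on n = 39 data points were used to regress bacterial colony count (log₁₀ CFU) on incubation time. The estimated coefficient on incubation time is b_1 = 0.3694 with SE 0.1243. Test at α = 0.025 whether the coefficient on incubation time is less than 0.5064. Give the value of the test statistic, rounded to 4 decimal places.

H₀: β₁ = 0.5064 vs H₁: β₁ < 0.5064.
t = (b_1 − β₁⁰)/SE = (0.3694 − 0.5064) / 0.1243 = -1.1022.
df = n − 2 = 39 − 2 = 37.
One-sided p ≈ 0.1388, which is ≥ 0.025, so fail to reject H₀.
The data do not give significant evidence that the true slope on incubation time is below 0.5064 log₁₀ CFU per unit.

t = -1.1022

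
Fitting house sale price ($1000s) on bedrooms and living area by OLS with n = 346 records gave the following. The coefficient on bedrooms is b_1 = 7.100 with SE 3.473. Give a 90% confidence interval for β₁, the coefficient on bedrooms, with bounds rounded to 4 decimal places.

df = n − k − 1 = 346 − 2 − 1 = 343.
t* = t_{0.05, 343} = 1.649308.
Margin = t* × SE = 1.649308 × 3.473 = 5.728047.
CI: 7.100 ± 5.728047 → (1.3720, 12.8280).
With 90% confidence, each one-unit increase in bedrooms is associated with a change of between 1.3720 and 12.8280 $1000s in house sale price, holding the other predictors fixed.

(1.3720, 12.8280)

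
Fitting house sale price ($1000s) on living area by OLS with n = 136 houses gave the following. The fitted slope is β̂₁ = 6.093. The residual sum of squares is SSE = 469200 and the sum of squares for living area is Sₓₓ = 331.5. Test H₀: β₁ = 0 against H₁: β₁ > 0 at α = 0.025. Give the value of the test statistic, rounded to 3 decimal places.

t = 1.875

MSE = SSE/(n − 2) = 469200/134 = 3501.49.
SE(β̂₁) = √(MSE/Sₓₓ) = √(3501.49/331.5) = 3.25001.
t = 6.093 / 3.25001 = 1.875.
df = n − 2 = 134.
One-sided p ≈ 0.0315, which is ≥ 0.025, so fail to reject H₀.
The data do not give significant evidence that the true slope on living area is positive.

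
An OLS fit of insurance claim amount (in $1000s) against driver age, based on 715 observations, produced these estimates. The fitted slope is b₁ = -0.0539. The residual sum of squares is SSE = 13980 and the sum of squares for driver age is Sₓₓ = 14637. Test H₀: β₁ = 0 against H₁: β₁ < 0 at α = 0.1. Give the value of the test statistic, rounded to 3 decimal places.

MSE = SSE/(n − 2) = 13980/713 = 19.6073.
SE(b₁) = √(MSE/Sₓₓ) = √(19.6073/14637) = 0.0366001.
t = -0.0539 / 0.0366001 = -1.473.
df = n − 2 = 713.
One-sided p ≈ 0.0706, which is < 0.1, so reject H₀.
There is evidence that the true slope on driver age is negative.

t = -1.473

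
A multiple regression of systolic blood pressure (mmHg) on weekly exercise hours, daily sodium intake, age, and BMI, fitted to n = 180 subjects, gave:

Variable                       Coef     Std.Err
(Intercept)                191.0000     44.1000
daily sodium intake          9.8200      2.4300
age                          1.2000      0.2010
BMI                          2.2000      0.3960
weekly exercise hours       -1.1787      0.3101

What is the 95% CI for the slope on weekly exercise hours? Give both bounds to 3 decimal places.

Read off: b = -1.1787, SE = 0.3101 for weekly exercise hours.
df = n − k − 1 = 180 − 4 − 1 = 175.
t* = t_{0.025, 175} = 1.973612.
Margin = t* × SE = 1.973612 × 0.3101 = 0.61202.
CI: -1.1787 ± 0.61202 → (-1.791, -0.567).

(-1.791, -0.567)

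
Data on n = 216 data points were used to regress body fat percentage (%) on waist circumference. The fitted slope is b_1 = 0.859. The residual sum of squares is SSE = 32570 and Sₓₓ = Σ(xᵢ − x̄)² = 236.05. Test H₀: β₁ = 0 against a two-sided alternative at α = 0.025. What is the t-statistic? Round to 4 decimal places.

t = 1.0698

MSE = SSE/(n − 2) = 32570/214 = 152.196.
SE(b_1) = √(MSE/Sₓₓ) = √(152.196/236.05) = 0.802971.
t = 0.859 / 0.802971 = 1.0698.
df = n − 2 = 214.
Two-sided p ≈ 0.2859, which is ≥ 0.025, so fail to reject H₀.
The data do not give significant evidence of an association between waist circumference and body fat percentage.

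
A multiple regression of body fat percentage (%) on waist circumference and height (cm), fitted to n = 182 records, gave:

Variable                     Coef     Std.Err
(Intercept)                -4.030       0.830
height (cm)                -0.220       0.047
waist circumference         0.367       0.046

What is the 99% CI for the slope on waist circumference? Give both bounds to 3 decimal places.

Read off: b = 0.367, SE = 0.046 for waist circumference.
df = n − k − 1 = 182 − 2 − 1 = 179.
t* = t_{0.005, 179} = 2.603574.
Margin = t* × SE = 2.603574 × 0.046 = 0.11976.
CI: 0.367 ± 0.11976 → (0.247, 0.487).

(0.247, 0.487)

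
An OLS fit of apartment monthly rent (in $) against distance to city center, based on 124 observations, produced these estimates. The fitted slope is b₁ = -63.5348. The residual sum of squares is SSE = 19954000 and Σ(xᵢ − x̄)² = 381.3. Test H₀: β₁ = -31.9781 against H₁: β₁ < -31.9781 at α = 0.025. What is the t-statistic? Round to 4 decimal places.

MSE = SSE/(n − 2) = 19954000/122 = 163557.
SE(b₁) = √(MSE/Sₓₓ) = √(163557/381.3) = 20.711.
t = (-63.5348 − (-31.9781)) / 20.711 = -1.5237.
df = n − 2 = 122.
One-sided p ≈ 0.0651, which is ≥ 0.025, so fail to reject H₀.
The data do not give significant evidence that the true slope on distance to city center is below -31.9781 $ per unit.

t = -1.5237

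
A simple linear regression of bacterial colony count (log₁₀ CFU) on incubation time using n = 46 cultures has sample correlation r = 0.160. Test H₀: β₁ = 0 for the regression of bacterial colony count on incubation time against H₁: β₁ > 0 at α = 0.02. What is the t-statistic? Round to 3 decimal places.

t = r·√(n − 2)/√(1 − r²) = 0.160·√44/√0.9744 = 1.075.
df = n − 2 = 44.
One-sided p ≈ 0.1441, which is ≥ 0.02, so fail to reject H₀.
The data do not give significant evidence of a linear association between incubation time and bacterial colony count.

t = 1.075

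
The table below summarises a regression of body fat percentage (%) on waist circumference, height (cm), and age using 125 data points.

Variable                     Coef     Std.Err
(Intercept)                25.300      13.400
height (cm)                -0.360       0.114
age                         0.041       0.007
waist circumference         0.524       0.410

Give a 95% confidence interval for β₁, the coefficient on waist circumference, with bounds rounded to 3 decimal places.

(-0.288, 1.336)

Read off: b = 0.524, SE = 0.410 for waist circumference.
df = n − k − 1 = 125 − 3 − 1 = 121.
t* = t_{0.025, 121} = 1.979764.
Margin = t* × SE = 1.979764 × 0.410 = 0.81170.
CI: 0.524 ± 0.81170 → (-0.288, 1.336).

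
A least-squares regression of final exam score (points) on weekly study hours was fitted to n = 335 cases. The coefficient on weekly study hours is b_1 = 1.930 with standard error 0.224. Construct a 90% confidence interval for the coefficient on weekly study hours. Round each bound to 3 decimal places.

(1.561, 2.299)

df = n − 2 = 335 − 2 = 333.
t* = t_{0.05, 333} = 1.649442.
Margin = t* × SE = 1.649442 × 0.224 = 0.36948.
CI: 1.930 ± 0.36948 → (1.561, 2.299).
With 90% confidence, each one-unit increase in weekly study hours is associated with a change of between 1.561 and 2.299 points in final exam score.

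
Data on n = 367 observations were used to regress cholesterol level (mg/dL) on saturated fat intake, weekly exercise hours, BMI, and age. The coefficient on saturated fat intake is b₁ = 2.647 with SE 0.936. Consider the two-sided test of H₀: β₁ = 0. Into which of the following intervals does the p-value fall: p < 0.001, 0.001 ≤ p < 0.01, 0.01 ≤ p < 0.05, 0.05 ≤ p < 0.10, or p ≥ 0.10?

0.001 ≤ p < 0.01

t = 2.647 / 0.936 = 2.828.
df = n − k − 1 = 367 − 4 − 1 = 362.
Two-sided p = 2·P(T_{362} > |t|) ≈ 0.0049.
So 0.001 ≤ p < 0.01.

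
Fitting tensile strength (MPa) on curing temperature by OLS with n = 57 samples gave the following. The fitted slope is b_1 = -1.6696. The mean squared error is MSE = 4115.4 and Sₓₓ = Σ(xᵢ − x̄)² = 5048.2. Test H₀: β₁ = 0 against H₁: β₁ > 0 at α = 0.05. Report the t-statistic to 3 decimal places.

t = -1.849

SE(b_1) = √(MSE/Sₓₓ) = √(4115.4/5048.2) = 0.902896.
t = -1.6696 / 0.902896 = -1.849.
df = n − 2 = 55.
One-sided p ≈ 0.9651, which is ≥ 0.05, so fail to reject H₀.
The data do not give significant evidence that the true slope on curing temperature is positive.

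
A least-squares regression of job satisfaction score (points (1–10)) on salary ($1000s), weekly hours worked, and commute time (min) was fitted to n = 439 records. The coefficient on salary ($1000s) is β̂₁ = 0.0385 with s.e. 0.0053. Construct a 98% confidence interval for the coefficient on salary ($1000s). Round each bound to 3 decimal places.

df = n − k − 1 = 439 − 3 − 1 = 435.
t* = t_{0.01, 435} = 2.334951.
Margin = t* × SE = 2.334951 × 0.0053 = 0.01238.
CI: 0.0385 ± 0.01238 → (0.026, 0.051).
With 98% confidence, each one-unit increase in salary ($1000s) is associated with a change of between 0.026 and 0.051 points (1–10) in job satisfaction score, holding the other predictors fixed.

(0.026, 0.051)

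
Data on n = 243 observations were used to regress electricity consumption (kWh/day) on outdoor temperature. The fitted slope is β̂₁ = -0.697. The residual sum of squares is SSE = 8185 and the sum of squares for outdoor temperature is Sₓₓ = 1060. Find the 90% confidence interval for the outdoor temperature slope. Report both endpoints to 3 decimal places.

MSE = SSE/(n − 2) = 8185/241 = 33.9627.
SE(β̂₁) = √(MSE/Sₓₓ) = √(33.9627/1060) = 0.178998.
df = n − 2 = 241.
t* = t_{0.05, 241} = 1.651201.
Margin = t* × SE = 1.651201 × 0.178998 = 0.29556.
CI: -0.697 ± 0.29556 → (-0.993, -0.401).
With 90% confidence, each one-unit increase in outdoor temperature is associated with a change of between -0.993 and -0.401 kWh/day in electricity consumption.

(-0.993, -0.401)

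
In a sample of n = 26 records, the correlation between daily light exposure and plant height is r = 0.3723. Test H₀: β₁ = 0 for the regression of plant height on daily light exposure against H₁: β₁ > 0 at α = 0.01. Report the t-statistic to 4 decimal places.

t = r·√(n − 2)/√(1 − r²) = 0.3723·√24/√0.861393 = 1.9652.
df = n − 2 = 24.
One-sided p ≈ 0.0305, which is ≥ 0.01, so fail to reject H₀.
The data do not give significant evidence of a linear association between daily light exposure and plant height.

t = 1.9652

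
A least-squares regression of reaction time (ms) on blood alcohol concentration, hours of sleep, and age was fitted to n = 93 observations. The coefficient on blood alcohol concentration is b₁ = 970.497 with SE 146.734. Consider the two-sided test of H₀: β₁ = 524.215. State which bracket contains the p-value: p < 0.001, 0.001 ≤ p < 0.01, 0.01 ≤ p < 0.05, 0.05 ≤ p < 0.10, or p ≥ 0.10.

0.001 ≤ p < 0.01

t = (970.497 − 524.215) / 146.734 = 3.041.
df = n − k − 1 = 93 − 3 − 1 = 89.
Two-sided p = 2·P(T_{89} > |t|) ≈ 0.0031.
So 0.001 ≤ p < 0.01.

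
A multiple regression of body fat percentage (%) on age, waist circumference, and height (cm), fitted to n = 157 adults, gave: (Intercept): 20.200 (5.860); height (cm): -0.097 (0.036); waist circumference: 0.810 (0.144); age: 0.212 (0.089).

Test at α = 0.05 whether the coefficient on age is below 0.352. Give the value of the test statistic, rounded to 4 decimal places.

t = -1.5730

Read off: b = 0.212, SE = 0.089 for age.
H₀: β₁ = 0.352 vs H₁: β₁ < 0.352.
t = (0.212 − 0.352) / 0.089 = -1.5730.
df = n − k − 1 = 157 − 3 − 1 = 153.
One-sided p ≈ 0.0589, which is ≥ 0.05, so fail to reject H₀.
The data do not give significant evidence that the true slope on age is below 0.352 % per unit, holding the other predictors fixed.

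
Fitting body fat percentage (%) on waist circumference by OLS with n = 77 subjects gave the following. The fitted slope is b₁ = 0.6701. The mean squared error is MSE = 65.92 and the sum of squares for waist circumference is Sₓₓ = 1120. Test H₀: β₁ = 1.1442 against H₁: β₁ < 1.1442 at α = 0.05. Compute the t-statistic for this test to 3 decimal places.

SE(b₁) = √(MSE/Sₓₓ) = √(65.92/1120) = 0.242605.
t = (0.6701 − 1.1442) / 0.242605 = -1.954.
df = n − 2 = 75.
One-sided p ≈ 0.0272, which is < 0.05, so reject H₀.
There is evidence that the true slope on waist circumference is below 1.1442 % per unit.

t = -1.954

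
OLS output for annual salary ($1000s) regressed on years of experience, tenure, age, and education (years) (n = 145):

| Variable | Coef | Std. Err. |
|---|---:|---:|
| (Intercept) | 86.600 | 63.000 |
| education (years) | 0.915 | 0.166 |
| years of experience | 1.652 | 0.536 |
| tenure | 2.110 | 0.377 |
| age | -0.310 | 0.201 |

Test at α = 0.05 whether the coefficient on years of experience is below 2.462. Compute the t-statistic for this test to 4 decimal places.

t = -1.5112

Read off: b = 1.652, SE = 0.536 for years of experience.
H₀: β₁ = 2.462 vs H₁: β₁ < 2.462.
t = (1.652 − 2.462) / 0.536 = -1.5112.
df = n − k − 1 = 145 − 4 − 1 = 140.
One-sided p ≈ 0.0665, which is ≥ 0.05, so fail to reject H₀.
The data do not give significant evidence that the true slope on years of experience is below 2.462 $1000s per unit, holding the other predictors fixed.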